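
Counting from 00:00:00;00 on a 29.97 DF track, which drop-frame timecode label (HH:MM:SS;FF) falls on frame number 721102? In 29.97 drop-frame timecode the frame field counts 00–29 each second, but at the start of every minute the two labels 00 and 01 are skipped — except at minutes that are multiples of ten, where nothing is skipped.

06:41:00;24

Each 10-minute DF block holds 10 × 60 × 30 − 9 × 2 = 17982 frames. 721102 ÷ 17982 → 40 full blocks, remainder 1822.
Within the partial block the first minute is 1800 frames and each further minute 1798, so 1 further minute boundary passed. Total skipped labels = 18 × 40 + 2 × 1 = 722.
Non-drop label index = 721102 + 722 = 721824; at 30 labels/s that is 06:41:00:24, i.e. DF 06:41:00;24.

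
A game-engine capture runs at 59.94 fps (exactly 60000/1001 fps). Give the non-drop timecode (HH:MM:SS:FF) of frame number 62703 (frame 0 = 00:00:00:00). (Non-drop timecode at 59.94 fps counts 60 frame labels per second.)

62703 ÷ 60 = 1045 full seconds, remainder 3 frames.
1045 s = 0 h 17 min 25 s.
Timecode: 00:17:25:03.

00:17:25:03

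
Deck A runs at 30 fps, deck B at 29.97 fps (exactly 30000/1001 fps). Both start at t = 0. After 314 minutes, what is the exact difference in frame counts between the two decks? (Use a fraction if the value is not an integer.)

565200/1001 frames

314 min = 18840 s.
A emits 30 × 18840 = 565200 frames; B emits 30000/1001 × 18840 = 565200000/1001.
Difference = 565200/1001 frames (≈ 564.6354); B is behind A.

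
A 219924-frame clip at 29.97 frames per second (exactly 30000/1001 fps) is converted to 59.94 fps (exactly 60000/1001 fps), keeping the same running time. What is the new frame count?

Target frames = source frames × (target rate / source rate) = 219924 × (60000/1001)/(30000/1001) = 219924 × 2 = 439848.

439848 frames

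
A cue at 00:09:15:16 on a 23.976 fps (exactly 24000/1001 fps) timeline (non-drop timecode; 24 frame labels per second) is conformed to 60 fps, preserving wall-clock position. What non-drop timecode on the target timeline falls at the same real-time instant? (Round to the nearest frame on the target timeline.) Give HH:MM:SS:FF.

00:09:16:13

Source frame index: (0×3600 + 9×60 + 15) × 24 + 16 = 13336.
Real time: 13336 / (24000/1001) = 1668667/3000 s.
Target frame: (1668667/3000) × (60) = 1668667/50 ≈ 33373.340 → 33373.
At 60 labels/s: frame 33373 → 00:09:16:13.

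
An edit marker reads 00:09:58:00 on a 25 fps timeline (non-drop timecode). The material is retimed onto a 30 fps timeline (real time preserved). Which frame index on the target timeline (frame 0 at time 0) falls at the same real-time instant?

Source frame index: (0×3600 + 9×60 + 58) × 25 + 0 = 14950.
Real time: 14950 / (25) = 598 s.
Target frame: (598) × (30) = 17940.

frame 17940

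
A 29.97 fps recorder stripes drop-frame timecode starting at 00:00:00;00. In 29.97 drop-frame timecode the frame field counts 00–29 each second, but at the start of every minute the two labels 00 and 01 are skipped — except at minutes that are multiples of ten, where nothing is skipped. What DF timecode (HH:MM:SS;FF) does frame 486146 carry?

04:30:21;02

Each 10-minute DF block holds 10 × 60 × 30 − 9 × 2 = 17982 frames. 486146 ÷ 17982 → 27 full blocks, remainder 632.
Within the partial block the first minute is 1800 frames and each further minute 1798, so 0 further minute boundaries passed. Total skipped labels = 18 × 27 + 2 × 0 = 486.
Non-drop label index = 486146 + 486 = 486632; at 30 labels/s that is 04:30:21:02, i.e. DF 04:30:21;02.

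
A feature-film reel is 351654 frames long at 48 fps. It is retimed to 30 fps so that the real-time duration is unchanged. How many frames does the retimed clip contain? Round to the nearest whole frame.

219784 frames

Frames at target rate = 351654 × (30) / (48) = 879135/4 ≈ 219783.750.
Nearest whole frame: 219784.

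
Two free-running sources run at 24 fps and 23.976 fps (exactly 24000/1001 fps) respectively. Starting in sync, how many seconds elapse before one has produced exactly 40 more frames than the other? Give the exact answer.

The gap grows by |24000/1001 − 24| = 24/1001 frames per second.
Time for a 40-frame gap: 40 ÷ (24/1001) = 5005/3 s.

5005/3 seconds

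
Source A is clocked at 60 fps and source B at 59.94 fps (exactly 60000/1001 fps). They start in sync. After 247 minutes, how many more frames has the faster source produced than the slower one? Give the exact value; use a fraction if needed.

68400/77 frames

247 min = 14820 s.
A emits 60 × 14820 = 889200 frames; B emits 60000/1001 × 14820 = 68400000/77.
Difference = 68400/77 frames (≈ 888.3117); B is behind A.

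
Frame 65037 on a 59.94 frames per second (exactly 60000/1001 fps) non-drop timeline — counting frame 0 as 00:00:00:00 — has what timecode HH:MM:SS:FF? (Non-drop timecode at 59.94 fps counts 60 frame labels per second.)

65037 ÷ 60 = 1083 full seconds, remainder 57 frames.
1083 s = 0 h 18 min 3 s.
Timecode: 00:18:03:57.

00:18:03:57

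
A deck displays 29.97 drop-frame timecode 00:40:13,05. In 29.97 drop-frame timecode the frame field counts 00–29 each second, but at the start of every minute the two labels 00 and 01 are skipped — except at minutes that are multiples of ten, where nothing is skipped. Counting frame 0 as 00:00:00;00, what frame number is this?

72323

Complete 10-minute blocks: 4, each 17982 frames → 71928.
Remaining 0 whole minutes in the current block: 0 frames.
Within the current minute: 13 × 30 + 5 = 395. Total = 71928 + 0 + 395 = 72323.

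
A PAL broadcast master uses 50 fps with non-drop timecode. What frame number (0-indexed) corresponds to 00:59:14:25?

Total seconds to the label: (0 × 3600 + 59 × 60 + 14) = 3554.
Frame index = 3554 × 50 + 25 = 177725.

frame 177725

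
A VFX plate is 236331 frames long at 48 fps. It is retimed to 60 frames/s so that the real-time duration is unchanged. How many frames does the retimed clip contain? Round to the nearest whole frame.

295414 frames

Frames at target rate = 236331 × (60) / (48) = 1181655/4 ≈ 295413.750.
Nearest whole frame: 295414.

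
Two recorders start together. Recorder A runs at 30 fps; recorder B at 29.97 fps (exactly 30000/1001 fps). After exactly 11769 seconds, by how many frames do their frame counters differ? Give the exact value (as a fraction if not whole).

353070/1001 frames

A emits 30 × 11769 = 353070 frames; B emits 30000/1001 × 11769 = 353070000/1001.
Difference = 353070/1001 frames (≈ 352.7173); B is behind A.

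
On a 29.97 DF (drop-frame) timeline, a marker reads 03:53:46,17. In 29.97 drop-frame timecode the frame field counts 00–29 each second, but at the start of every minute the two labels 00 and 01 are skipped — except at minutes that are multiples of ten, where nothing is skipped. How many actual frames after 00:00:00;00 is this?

Complete 10-minute blocks: 23, each 17982 frames → 413586.
Remaining 3 whole minutes in the current block: 1800 + 2 × 1798 = 5396 frames.
Within the current minute: 46 × 30 + 17 − 2 = 1395 (labels ;00/;01 skipped at this minute). Total = 413586 + 5396 + 1395 = 420377.

420377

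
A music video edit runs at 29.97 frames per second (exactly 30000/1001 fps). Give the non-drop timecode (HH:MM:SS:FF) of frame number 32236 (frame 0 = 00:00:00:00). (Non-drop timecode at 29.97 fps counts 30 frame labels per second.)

00:17:54:16

32236 ÷ 30 = 1074 full seconds, remainder 16 frames.
1074 s = 0 h 17 min 54 s.
Timecode: 00:17:54:16.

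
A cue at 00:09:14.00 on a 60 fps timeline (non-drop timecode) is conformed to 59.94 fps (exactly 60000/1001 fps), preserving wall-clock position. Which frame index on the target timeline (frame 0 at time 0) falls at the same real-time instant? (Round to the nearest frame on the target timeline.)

Source frame index: (0×3600 + 9×60 + 14) × 60 + 0 = 33240.
Real time: 33240 / (60) = 554 s.
Target frame: (554) × (60000/1001) = 33240000/1001 ≈ 33206.793 → 33207.

frame 33207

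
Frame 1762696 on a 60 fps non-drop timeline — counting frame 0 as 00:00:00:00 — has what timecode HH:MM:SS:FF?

1762696 ÷ 60 = 29378 full seconds, remainder 16 frames.
29378 s = 8 h 9 min 38 s.
Timecode: 08:09:38:16.

08:09:38:16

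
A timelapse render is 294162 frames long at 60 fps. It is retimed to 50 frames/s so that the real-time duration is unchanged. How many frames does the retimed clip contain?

245135 frames

Target frames = source frames × (target rate / source rate) = 294162 × (50)/(60) = 294162 × 5/6 = 245135.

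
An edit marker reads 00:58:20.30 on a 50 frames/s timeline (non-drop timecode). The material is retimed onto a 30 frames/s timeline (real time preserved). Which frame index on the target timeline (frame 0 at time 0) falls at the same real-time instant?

frame 105018

Source frame index: (0×3600 + 58×60 + 20) × 50 + 30 = 175030.
Real time: 175030 / (50) = 17503/5 s.
Target frame: (17503/5) × (30) = 105018.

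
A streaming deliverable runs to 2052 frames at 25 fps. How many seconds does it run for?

Running time = 2052 / (25) = 82.08 s.

82.08 seconds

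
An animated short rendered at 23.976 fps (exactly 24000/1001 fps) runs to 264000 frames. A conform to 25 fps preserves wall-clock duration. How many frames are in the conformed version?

Target frames = source frames × (target rate / source rate) = 264000 × (25)/(24000/1001) = 264000 × 1001/960 = 275275.

275275 frames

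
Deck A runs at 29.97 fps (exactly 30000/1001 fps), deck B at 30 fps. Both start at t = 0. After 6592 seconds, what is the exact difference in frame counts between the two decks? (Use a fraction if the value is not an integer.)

197760/1001 frames

A emits 30000/1001 × 6592 = 197760000/1001 frames; B emits 30 × 6592 = 197760.
Difference = 197760/1001 frames (≈ 197.5624); B is ahead of A.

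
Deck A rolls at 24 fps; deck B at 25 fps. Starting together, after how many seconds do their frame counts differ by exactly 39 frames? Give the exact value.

The gap grows by |25 − 24| = 1 frame per second.
Time for a 39-frame gap: 39 ÷ (1) = 39 s.

39 seconds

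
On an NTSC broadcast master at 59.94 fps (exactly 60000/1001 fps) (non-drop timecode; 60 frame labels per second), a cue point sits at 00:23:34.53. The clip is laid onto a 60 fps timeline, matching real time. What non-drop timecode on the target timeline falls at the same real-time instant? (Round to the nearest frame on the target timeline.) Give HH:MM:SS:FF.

00:23:36:18

Source frame index: (0×3600 + 23×60 + 34) × 60 + 53 = 84893.
Real time: 84893 / (60000/1001) = 84977893/60000 s.
Target frame: (84977893/60000) × (60) = 84977893/1000 ≈ 84977.893 → 84978.
At 60 labels/s: frame 84978 → 00:23:36:18.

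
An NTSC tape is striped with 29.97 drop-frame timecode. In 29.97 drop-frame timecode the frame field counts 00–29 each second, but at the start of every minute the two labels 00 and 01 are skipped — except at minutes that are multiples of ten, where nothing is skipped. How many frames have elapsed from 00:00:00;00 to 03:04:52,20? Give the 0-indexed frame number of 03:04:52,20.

Complete 10-minute blocks: 18, each 17982 frames → 323676.
Remaining 4 whole minutes in the current block: 1800 + 3 × 1798 = 7194 frames.
Within the current minute: 52 × 30 + 20 − 2 = 1578 (labels ;00/;01 skipped at this minute). Total = 323676 + 7194 + 1578 = 332448.

332448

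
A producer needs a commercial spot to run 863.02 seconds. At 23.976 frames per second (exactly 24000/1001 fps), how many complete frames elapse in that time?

20691 frames

Frames = 863.02 × 24000/1001 = 20712480/1001 ≈ 20691.7882.
Complete frames: 20691.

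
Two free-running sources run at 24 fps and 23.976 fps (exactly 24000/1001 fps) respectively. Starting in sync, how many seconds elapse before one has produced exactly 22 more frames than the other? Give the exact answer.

11011/12 seconds

The gap grows by |24000/1001 − 24| = 24/1001 frames per second.
Time for a 22-frame gap: 22 ÷ (24/1001) = 11011/12 s.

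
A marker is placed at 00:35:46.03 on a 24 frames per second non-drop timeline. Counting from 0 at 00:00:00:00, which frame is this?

Total seconds to the label: (0 × 3600 + 35 × 60 + 46) = 2146.
Frame index = 2146 × 24 + 3 = 51507.

51507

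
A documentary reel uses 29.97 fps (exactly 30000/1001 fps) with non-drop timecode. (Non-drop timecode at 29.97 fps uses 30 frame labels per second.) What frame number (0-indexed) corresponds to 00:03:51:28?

6958

Total seconds to the label: (0 × 3600 + 3 × 60 + 51) = 231.
Frame index = 231 × 30 + 28 = 6958.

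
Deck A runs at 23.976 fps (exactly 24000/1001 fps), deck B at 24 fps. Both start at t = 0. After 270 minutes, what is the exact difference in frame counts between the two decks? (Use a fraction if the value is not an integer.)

270 min = 16200 s.
A emits 24000/1001 × 16200 = 388800000/1001 frames; B emits 24 × 16200 = 388800.
Difference = 388800/1001 frames (≈ 388.4116); B is ahead of A.

388800/1001 frames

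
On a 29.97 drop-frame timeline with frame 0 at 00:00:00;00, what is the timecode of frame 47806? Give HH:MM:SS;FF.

Ten DF minutes hold 17982 frames, so frame 47806 lies in block 2 (frames 35964–53945) with 11842 frames into that block.
The block's first minute is 1800 frames and the rest 1798 each; 11842 frames reaches minute 6, so 2 × 18 + 6 × 2 = 48 labels have been skipped so far.
Adding those back, label number 47806 + 48 = 47854 at 30 labels/s is 1595 s + 4 f = 0 h 26 min 35 s frame 4, i.e. 00:26:35;04.

00:26:35;04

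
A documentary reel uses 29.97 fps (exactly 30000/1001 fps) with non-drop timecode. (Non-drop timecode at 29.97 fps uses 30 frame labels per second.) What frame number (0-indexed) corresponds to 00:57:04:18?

Total seconds to the label: (0 × 3600 + 57 × 60 + 4) = 3424.
Frame index = 3424 × 30 + 18 = 102738.

102738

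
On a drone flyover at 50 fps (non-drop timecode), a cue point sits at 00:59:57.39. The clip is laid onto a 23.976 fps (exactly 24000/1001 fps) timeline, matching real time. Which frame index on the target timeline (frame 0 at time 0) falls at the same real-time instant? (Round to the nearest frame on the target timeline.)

Source frame index: (0×3600 + 59×60 + 57) × 50 + 39 = 179889.
Real time: 179889 / (50) = 179889/50 s.
Target frame: (179889/50) × (24000/1001) = 86346720/1001 ≈ 86260.460 → 86260.

frame 86260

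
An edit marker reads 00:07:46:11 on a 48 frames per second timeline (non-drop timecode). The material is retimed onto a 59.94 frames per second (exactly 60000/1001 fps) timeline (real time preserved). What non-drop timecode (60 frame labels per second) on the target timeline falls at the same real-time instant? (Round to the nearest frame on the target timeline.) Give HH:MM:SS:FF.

Source frame index: (0×3600 + 7×60 + 46) × 48 + 11 = 22379.
Real time: 22379 / (48) = 22379/48 s.
Target frame: (22379/48) × (60000/1001) = 3996250/143 ≈ 27945.804 → 27946.
At 60 labels/s: frame 27946 → 00:07:45:46.

00:07:45:46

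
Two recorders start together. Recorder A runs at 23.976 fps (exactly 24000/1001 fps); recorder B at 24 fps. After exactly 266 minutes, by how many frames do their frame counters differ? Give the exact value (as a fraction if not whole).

54720/143 frames

266 min = 15960 s.
A emits 24000/1001 × 15960 = 54720000/143 frames; B emits 24 × 15960 = 383040.
Difference = 54720/143 frames (≈ 382.6573); B is ahead of A.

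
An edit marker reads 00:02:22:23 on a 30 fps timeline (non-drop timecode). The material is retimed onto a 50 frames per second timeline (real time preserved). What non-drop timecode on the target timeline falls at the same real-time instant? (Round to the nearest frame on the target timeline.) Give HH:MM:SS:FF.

Source frame index: (0×3600 + 2×60 + 22) × 30 + 23 = 4283.
Real time: 4283 / (30) = 4283/30 s.
Target frame: (4283/30) × (50) = 21415/3 ≈ 7138.333 → 7138.
At 50 labels/s: frame 7138 → 00:02:22:38.

00:02:22:38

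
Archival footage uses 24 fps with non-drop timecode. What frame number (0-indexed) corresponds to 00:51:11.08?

Total seconds to the label: (0 × 3600 + 51 × 60 + 11) = 3071.
Frame index = 3071 × 24 + 8 = 73712.

frame 73712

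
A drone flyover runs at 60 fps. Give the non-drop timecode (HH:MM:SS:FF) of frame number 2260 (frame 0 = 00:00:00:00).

2260 ÷ 60 = 37 full seconds, remainder 40 frames.
37 s = 0 h 0 min 37 s.
Timecode: 00:00:37:40.

00:00:37:40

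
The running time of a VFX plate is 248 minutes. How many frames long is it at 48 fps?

714240 frames

248 min = 14880 s.
Frames = 14880 × 48 = 714240.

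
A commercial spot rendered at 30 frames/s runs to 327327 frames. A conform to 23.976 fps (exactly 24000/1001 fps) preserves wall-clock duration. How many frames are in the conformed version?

261600 frames

Target frames = source frames × (target rate / source rate) = 327327 × (24000/1001)/(30) = 327327 × 800/1001 = 261600.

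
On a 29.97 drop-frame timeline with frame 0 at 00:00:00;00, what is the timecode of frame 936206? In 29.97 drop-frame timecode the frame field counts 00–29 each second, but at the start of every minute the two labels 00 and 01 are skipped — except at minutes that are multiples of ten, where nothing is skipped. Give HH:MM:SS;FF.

08:40:38;02

Each 10-minute DF block holds 10 × 60 × 30 − 9 × 2 = 17982 frames. 936206 ÷ 17982 → 52 full blocks, remainder 1142.
Within the partial block the first minute is 1800 frames and each further minute 1798, so 0 further minute boundaries passed. Total skipped labels = 18 × 52 + 2 × 0 = 936.
Non-drop label index = 936206 + 936 = 937142; at 30 labels/s that is 08:40:38:02, i.e. DF 08:40:38;02.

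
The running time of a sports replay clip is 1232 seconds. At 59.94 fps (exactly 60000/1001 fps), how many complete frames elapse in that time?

Frames = 1232 × 60000/1001 = 960000/13 ≈ 73846.1538.
Complete frames: 73846.

73846 frames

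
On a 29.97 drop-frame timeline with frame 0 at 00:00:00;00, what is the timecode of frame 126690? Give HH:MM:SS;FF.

Each 10-minute DF block holds 10 × 60 × 30 − 9 × 2 = 17982 frames. 126690 ÷ 17982 → 7 full blocks, remainder 816.
Within the partial block the first minute is 1800 frames and each further minute 1798, so 0 further minute boundaries passed. Total skipped labels = 18 × 7 + 2 × 0 = 126.
Non-drop label index = 126690 + 126 = 126816; at 30 labels/s that is 01:10:27:06, i.e. DF 01:10:27;06.

01:10:27;06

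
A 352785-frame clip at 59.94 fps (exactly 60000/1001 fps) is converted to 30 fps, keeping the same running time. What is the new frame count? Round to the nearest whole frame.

Frames at target rate = 352785 × (30) / (60000/1001) = 70627557/400 ≈ 176568.892.
Nearest whole frame: 176569.

176569 frames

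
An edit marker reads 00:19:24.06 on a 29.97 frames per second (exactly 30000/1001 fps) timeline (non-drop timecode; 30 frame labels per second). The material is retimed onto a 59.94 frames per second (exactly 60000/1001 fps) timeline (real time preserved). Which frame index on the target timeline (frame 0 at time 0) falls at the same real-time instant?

frame 69852

Source frame index: (0×3600 + 19×60 + 24) × 30 + 6 = 34926.
Real time: 34926 / (30000/1001) = 5826821/5000 s.
Target frame: (5826821/5000) × (60000/1001) = 69852.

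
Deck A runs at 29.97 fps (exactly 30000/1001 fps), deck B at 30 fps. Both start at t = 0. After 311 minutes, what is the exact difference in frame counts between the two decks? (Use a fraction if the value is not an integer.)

559800/1001 frames

311 min = 18660 s.
A emits 30000/1001 × 18660 = 559800000/1001 frames; B emits 30 × 18660 = 559800.
Difference = 559800/1001 frames (≈ 559.2408); B is ahead of A.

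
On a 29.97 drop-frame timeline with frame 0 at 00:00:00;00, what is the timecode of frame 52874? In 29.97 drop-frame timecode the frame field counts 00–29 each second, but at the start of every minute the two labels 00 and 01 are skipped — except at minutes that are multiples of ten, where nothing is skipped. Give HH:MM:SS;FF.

Ten DF minutes hold 17982 frames, so frame 52874 lies in block 2 (frames 35964–53945) with 16910 frames into that block.
The block's first minute is 1800 frames and the rest 1798 each; 16910 frames reaches minute 9, so 2 × 18 + 9 × 2 = 54 labels have been skipped so far.
Adding those back, label number 52874 + 54 = 52928 at 30 labels/s is 1764 s + 8 f = 0 h 29 min 24 s frame 8, i.e. 00:29:24;08.

00:29:24;08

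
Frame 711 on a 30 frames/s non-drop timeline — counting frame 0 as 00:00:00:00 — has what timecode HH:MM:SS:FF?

00:00:23:21

711 ÷ 30 = 23 full seconds, remainder 21 frames.
23 s = 0 h 0 min 23 s.
Timecode: 00:00:23:21.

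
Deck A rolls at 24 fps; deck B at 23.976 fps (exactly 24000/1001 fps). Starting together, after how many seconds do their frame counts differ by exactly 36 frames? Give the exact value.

1501.5 seconds

The gap grows by |24000/1001 − 24| = 24/1001 frames per second.
Time for a 36-frame gap: 36 ÷ (24/1001) = 1501.5 s.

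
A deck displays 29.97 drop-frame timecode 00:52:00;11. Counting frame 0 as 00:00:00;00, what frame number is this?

As if non-drop at 30 labels/s: (0 × 3600 + 52 × 60 + 0) × 30 + 11 = 93611.
Minute boundaries passed: 52; those not divisible by 10: 52 − 5 = 47; dropped labels = 2 × 47 = 94.
Actual frame index = 93611 − 94 = 93517.

93517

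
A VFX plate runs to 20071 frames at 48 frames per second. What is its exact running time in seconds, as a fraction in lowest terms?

Running time = 20071 ÷ (48) = 20071 × 1/48 = 20071/48 s.

20071/48 seconds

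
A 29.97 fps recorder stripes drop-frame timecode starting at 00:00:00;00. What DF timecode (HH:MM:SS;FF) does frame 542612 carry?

Ten DF minutes hold 17982 frames, so frame 542612 lies in block 30 (frames 539460–557441) with 3152 frames into that block.
The block's first minute is 1800 frames and the rest 1798 each; 3152 frames reaches minute 1, so 30 × 18 + 1 × 2 = 542 labels have been skipped so far.
Adding those back, label number 542612 + 542 = 543154 at 30 labels/s is 18105 s + 4 f = 5 h 1 min 45 s frame 4, i.e. 05:01:45;04.

05:01:45;04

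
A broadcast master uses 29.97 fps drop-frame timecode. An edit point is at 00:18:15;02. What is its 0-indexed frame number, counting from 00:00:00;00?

32818

As if non-drop at 30 labels/s: (0 × 3600 + 18 × 60 + 15) × 30 + 2 = 32852.
Minute boundaries passed: 18; those not divisible by 10: 18 − 1 = 17; dropped labels = 2 × 17 = 34.
Actual frame index = 32852 − 34 = 32818.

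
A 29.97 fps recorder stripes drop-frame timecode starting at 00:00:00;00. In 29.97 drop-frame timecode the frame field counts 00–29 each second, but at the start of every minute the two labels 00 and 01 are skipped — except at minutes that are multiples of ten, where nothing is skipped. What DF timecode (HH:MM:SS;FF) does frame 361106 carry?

Each 10-minute DF block holds 10 × 60 × 30 − 9 × 2 = 17982 frames. 361106 ÷ 17982 → 20 full blocks, remainder 1466.
Within the partial block the first minute is 1800 frames and each further minute 1798, so 0 further minute boundaries passed. Total skipped labels = 18 × 20 + 2 × 0 = 360.
Non-drop label index = 361106 + 360 = 361466; at 30 labels/s that is 03:20:48:26, i.e. DF 03:20:48;26.

03:20:48;26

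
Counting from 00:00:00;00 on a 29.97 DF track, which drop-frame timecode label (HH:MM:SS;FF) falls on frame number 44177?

Each 10-minute DF block holds 10 × 60 × 30 − 9 × 2 = 17982 frames. 44177 ÷ 17982 → 2 full blocks, remainder 8213.
Within the partial block the first minute is 1800 frames and each further minute 1798, so 4 further minute boundaries passed. Total skipped labels = 18 × 2 + 2 × 4 = 44.
Non-drop label index = 44177 + 44 = 44221; at 30 labels/s that is 00:24:34:01, i.e. DF 00:24:34;01.

00:24:34;01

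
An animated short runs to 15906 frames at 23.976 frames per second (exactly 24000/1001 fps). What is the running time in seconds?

663.41275 seconds

Running time = 15906 / (24000/1001) = 663.41275 s.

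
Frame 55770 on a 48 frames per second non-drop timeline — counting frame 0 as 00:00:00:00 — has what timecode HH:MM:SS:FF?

55770 ÷ 48 = 1161 full seconds, remainder 42 frames.
1161 s = 0 h 19 min 21 s.
Timecode: 00:19:21:42.

00:19:21:42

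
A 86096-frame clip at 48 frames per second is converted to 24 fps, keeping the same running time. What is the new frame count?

Target frames = source frames × (target rate / source rate) = 86096 × (24)/(48) = 86096 × 1/2 = 43048.

43048 frames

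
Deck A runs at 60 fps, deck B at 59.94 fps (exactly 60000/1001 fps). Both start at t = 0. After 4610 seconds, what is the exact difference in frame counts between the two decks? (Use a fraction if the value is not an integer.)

276600/1001 frames

A emits 60 × 4610 = 276600 frames; B emits 60000/1001 × 4610 = 276600000/1001.
Difference = 276600/1001 frames (≈ 276.3237); B is behind A.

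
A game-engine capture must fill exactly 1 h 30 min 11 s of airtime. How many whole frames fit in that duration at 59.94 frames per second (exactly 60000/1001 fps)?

324335 frames

1 h 30 min 11 s = 5411 s.
Frames = 5411 × 60000/1001 = 46380000/143 ≈ 324335.6643.
Complete frames: 324335.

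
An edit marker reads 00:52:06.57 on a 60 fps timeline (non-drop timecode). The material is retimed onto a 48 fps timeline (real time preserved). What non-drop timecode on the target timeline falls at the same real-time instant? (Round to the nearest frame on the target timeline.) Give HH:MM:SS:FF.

Source frame index: (0×3600 + 52×60 + 6) × 60 + 57 = 187617.
Real time: 187617 / (60) = 62539/20 s.
Target frame: (62539/20) × (48) = 750468/5 ≈ 150093.600 → 150094.
At 48 labels/s: frame 150094 → 00:52:06:46.

00:52:06:46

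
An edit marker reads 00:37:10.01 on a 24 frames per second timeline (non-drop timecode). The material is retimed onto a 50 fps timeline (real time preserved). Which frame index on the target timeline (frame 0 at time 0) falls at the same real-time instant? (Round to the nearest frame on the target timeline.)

Source frame index: (0×3600 + 37×60 + 10) × 24 + 1 = 53521.
Real time: 53521 / (24) = 53521/24 s.
Target frame: (53521/24) × (50) = 1338025/12 ≈ 111502.083 → 111502.

frame 111502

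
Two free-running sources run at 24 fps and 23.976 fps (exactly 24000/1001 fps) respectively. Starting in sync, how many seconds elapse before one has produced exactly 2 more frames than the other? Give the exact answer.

The gap grows by |24000/1001 − 24| = 24/1001 frames per second.
Time for a 2-frame gap: 2 ÷ (24/1001) = 1001/12 s.

1001/12 seconds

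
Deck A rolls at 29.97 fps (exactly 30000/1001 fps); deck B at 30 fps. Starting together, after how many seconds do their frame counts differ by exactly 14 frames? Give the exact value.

The gap grows by |30 − 30000/1001| = 30/1001 frames per second.
Time for a 14-frame gap: 14 ÷ (30/1001) = 7007/15 s.

7007/15 seconds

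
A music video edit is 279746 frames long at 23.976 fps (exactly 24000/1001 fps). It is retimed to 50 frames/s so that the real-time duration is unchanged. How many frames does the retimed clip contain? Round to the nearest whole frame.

583387 frames

Frames at target rate = 279746 × (50) / (24000/1001) = 140012873/240 ≈ 583386.971.
Nearest whole frame: 583387.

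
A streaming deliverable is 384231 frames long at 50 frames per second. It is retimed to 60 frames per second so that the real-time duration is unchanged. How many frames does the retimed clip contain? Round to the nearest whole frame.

461077 frames

Frames at target rate = 384231 × (60) / (50) = 2305386/5 ≈ 461077.200.
Nearest whole frame: 461077.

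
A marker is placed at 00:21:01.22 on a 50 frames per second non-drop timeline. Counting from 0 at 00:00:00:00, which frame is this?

63072

Total seconds to the label: (0 × 3600 + 21 × 60 + 1) = 1261.
Frame index = 1261 × 50 + 22 = 63072.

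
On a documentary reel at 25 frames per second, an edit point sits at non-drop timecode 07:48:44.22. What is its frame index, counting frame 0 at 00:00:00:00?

Total seconds to the label: (7 × 3600 + 48 × 60 + 44) = 28124.
Frame index = 28124 × 25 + 22 = 703122.

frame 703122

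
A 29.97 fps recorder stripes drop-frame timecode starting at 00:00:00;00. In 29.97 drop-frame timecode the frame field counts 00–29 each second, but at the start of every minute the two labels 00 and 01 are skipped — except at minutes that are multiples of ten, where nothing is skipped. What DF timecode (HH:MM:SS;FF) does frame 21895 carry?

00:12:10;17

Ten DF minutes hold 17982 frames, so frame 21895 lies in block 1 (frames 17982–35963) with 3913 frames into that block.
The block's first minute is 1800 frames and the rest 1798 each; 3913 frames reaches minute 2, so 1 × 18 + 2 × 2 = 22 labels have been skipped so far.
Adding those back, label number 21895 + 22 = 21917 at 30 labels/s is 730 s + 17 f = 0 h 12 min 10 s frame 17, i.e. 00:12:10;17.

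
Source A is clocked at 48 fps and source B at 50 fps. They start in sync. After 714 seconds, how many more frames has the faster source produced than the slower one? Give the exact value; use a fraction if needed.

1428 frames

A emits 48 × 714 = 34272 frames; B emits 50 × 714 = 35700.
Difference = 1428 frames; B is ahead of A.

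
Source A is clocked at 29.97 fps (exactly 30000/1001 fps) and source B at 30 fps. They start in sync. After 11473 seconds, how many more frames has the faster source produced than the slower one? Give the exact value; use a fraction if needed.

4470/13 frames

A emits 30000/1001 × 11473 = 4470000/13 frames; B emits 30 × 11473 = 344190.
Difference = 4470/13 frames (≈ 343.8462); B is ahead of A.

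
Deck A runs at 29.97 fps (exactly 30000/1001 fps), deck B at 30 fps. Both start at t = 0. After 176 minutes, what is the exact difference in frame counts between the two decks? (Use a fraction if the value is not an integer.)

28800/91 frames

176 min = 10560 s.
A emits 30000/1001 × 10560 = 28800000/91 frames; B emits 30 × 10560 = 316800.
Difference = 28800/91 frames (≈ 316.4835); B is ahead of A.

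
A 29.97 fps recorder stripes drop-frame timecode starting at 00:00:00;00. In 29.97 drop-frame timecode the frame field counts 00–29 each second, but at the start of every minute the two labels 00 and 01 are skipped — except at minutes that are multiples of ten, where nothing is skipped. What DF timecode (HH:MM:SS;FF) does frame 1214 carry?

Each 10-minute DF block holds 10 × 60 × 30 − 9 × 2 = 17982 frames. 1214 ÷ 17982 → 0 full blocks, remainder 1214.
Within the partial block the first minute is 1800 frames and each further minute 1798, so 0 further minute boundaries passed. Total skipped labels = 18 × 0 + 2 × 0 = 0.
Non-drop label index = 1214 + 0 = 1214; at 30 labels/s that is 00:00:40:14, i.e. DF 00:00:40;14.

00:00:40;14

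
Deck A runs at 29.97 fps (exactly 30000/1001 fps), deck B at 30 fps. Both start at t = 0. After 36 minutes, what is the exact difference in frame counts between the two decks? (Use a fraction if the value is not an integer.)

36 min = 2160 s.
A emits 30000/1001 × 2160 = 64800000/1001 frames; B emits 30 × 2160 = 64800.
Difference = 64800/1001 frames (≈ 64.7353); B is ahead of A.

64800/1001 frames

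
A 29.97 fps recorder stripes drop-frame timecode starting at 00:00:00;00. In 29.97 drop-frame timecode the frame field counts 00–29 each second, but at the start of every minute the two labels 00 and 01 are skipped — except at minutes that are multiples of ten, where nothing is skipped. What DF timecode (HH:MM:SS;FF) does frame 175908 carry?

01:37:49;14

Each 10-minute DF block holds 10 × 60 × 30 − 9 × 2 = 17982 frames. 175908 ÷ 17982 → 9 full blocks, remainder 14070.
Within the partial block the first minute is 1800 frames and each further minute 1798, so 7 further minute boundaries passed. Total skipped labels = 18 × 9 + 2 × 7 = 176.
Non-drop label index = 175908 + 176 = 176084; at 30 labels/s that is 01:37:49:14, i.e. DF 01:37:49;14.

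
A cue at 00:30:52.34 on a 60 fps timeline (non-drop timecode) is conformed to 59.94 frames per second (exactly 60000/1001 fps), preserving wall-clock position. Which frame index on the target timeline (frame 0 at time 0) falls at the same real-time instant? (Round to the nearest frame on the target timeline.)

Source frame index: (0×3600 + 30×60 + 52) × 60 + 34 = 111154.
Real time: 111154 / (60) = 55577/30 s.
Target frame: (55577/30) × (60000/1001) = 111154000/1001 ≈ 111042.957 → 111043.

frame 111043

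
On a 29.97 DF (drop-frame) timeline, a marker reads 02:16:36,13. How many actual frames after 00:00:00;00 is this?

245647

Complete 10-minute blocks: 13, each 17982 frames → 233766.
Remaining 6 whole minutes in the current block: 1800 + 5 × 1798 = 10790 frames.
Within the current minute: 36 × 30 + 13 − 2 = 1091 (labels ;00/;01 skipped at this minute). Total = 233766 + 10790 + 1091 = 245647.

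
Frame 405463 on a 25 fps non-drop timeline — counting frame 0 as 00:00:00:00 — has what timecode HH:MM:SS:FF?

04:30:18:13

405463 ÷ 25 = 16218 full seconds, remainder 13 frames.
16218 s = 4 h 30 min 18 s.
Timecode: 04:30:18:13.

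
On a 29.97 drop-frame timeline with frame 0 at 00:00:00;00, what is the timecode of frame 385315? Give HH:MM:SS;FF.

Ten DF minutes hold 17982 frames, so frame 385315 lies in block 21 (frames 377622–395603) with 7693 frames into that block.
The block's first minute is 1800 frames and the rest 1798 each; 7693 frames reaches minute 4, so 21 × 18 + 4 × 2 = 386 labels have been skipped so far.
Adding those back, label number 385315 + 386 = 385701 at 30 labels/s is 12856 s + 21 f = 3 h 34 min 16 s frame 21, i.e. 03:34:16;21.

03:34:16;21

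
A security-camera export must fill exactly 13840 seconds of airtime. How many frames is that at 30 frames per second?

Frames = 13840 × 30 = 415200.

415200 frames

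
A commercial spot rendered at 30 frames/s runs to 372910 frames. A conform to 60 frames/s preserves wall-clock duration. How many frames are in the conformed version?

745820 frames

Frames at target rate = 372910 × (60) / (30) = 745820.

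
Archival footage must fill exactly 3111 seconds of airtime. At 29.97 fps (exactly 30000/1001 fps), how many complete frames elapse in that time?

Frames = 3111 × 30000/1001 = 93330000/1001 ≈ 93236.7632.
Complete frames: 93236.

93236 frames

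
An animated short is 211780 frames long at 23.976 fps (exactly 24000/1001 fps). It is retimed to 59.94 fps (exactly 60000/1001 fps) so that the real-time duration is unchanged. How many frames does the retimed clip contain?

Target frames = source frames × (target rate / source rate) = 211780 × (60000/1001)/(24000/1001) = 211780 × 5/2 = 529450.

529450 frames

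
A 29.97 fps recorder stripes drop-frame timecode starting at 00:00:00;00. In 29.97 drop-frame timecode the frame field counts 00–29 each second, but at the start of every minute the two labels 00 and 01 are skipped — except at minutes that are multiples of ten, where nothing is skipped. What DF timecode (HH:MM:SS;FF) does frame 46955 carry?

00:26:06;23

Ten DF minutes hold 17982 frames, so frame 46955 lies in block 2 (frames 35964–53945) with 10991 frames into that block.
The block's first minute is 1800 frames and the rest 1798 each; 10991 frames reaches minute 6, so 2 × 18 + 6 × 2 = 48 labels have been skipped so far.
Adding those back, label number 46955 + 48 = 47003 at 30 labels/s is 1566 s + 23 f = 0 h 26 min 6 s frame 23, i.e. 00:26:06;23.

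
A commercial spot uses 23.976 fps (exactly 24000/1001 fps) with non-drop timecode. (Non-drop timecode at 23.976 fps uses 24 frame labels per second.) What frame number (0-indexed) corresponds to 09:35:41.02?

828986

Total seconds to the label: (9 × 3600 + 35 × 60 + 41) = 34541.
Frame index = 34541 × 24 + 2 = 828986.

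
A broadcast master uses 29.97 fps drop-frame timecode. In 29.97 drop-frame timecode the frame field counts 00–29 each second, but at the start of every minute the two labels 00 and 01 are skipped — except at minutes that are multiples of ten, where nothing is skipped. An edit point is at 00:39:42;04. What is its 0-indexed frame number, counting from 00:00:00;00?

71392

Complete 10-minute blocks: 3, each 17982 frames → 53946.
Remaining 9 whole minutes in the current block: 1800 + 8 × 1798 = 16184 frames.
Within the current minute: 42 × 30 + 4 − 2 = 1262 (labels ;00/;01 skipped at this minute). Total = 53946 + 16184 + 1262 = 71392.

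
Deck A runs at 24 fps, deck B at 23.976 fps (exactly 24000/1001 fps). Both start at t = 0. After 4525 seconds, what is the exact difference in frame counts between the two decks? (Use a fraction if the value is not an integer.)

108600/1001 frames

A emits 24 × 4525 = 108600 frames; B emits 24000/1001 × 4525 = 108600000/1001.
Difference = 108600/1001 frames (≈ 108.4915); B is behind A.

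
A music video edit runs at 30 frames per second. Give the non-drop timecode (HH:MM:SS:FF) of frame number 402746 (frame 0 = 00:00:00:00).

402746 ÷ 30 = 13424 full seconds, remainder 26 frames.
13424 s = 3 h 43 min 44 s.
Timecode: 03:43:44:26.

03:43:44:26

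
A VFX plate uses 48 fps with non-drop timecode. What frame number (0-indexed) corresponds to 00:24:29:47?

Total seconds to the label: (0 × 3600 + 24 × 60 + 29) = 1469.
Frame index = 1469 × 48 + 47 = 70559.

70559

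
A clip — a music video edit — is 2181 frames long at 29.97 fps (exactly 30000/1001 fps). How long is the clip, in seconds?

72.7727 seconds

Running time = 2181 / (30000/1001) = 72.7727 s.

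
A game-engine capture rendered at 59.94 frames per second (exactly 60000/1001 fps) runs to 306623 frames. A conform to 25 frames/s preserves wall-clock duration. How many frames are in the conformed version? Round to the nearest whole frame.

127887 frames

Frames at target rate = 306623 × (25) / (60000/1001) = 306929623/2400 ≈ 127887.343.
Nearest whole frame: 127887.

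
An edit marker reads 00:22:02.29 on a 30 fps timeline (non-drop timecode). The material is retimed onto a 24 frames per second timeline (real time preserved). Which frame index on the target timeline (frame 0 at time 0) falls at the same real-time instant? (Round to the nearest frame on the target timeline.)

frame 31751

Source frame index: (0×3600 + 22×60 + 2) × 30 + 29 = 39689.
Real time: 39689 / (30) = 39689/30 s.
Target frame: (39689/30) × (24) = 158756/5 ≈ 31751.200 → 31751.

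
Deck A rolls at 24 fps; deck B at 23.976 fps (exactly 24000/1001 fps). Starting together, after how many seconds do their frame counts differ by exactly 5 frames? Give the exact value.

5005/24 seconds

The gap grows by |24000/1001 − 24| = 24/1001 frames per second.
Time for a 5-frame gap: 5 ÷ (24/1001) = 5005/24 s.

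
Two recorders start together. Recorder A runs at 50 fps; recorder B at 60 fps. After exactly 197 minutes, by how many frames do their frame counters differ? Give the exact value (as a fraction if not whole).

118200 frames

197 min = 11820 s.
A emits 50 × 11820 = 591000 frames; B emits 60 × 11820 = 709200.
Difference = 118200 frames; B is ahead of A.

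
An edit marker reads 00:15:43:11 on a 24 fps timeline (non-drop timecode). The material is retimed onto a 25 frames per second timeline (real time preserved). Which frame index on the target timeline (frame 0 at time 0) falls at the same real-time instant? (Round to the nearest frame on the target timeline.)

Source frame index: (0×3600 + 15×60 + 43) × 24 + 11 = 22643.
Real time: 22643 / (24) = 22643/24 s.
Target frame: (22643/24) × (25) = 566075/24 ≈ 23586.458 → 23586.

frame 23586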